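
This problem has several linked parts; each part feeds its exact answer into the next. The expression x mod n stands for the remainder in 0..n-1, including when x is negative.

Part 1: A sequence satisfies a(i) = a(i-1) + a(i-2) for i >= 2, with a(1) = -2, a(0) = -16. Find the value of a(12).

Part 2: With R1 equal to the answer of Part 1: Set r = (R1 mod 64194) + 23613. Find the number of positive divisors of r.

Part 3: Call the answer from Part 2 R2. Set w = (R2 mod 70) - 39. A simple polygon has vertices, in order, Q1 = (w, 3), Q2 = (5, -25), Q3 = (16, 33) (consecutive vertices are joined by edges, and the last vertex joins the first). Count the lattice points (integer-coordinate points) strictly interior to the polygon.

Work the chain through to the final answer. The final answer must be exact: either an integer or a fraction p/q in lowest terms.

1196

Part 1: a(2) = 1*(-2) + 1*(-16) = -18; iterating: a(2)=-18, a(3)=-20, a(4)=-38, a(5)=-58, a(6)=-96, a(7)=-154, a(8)=-250, a(9)=-404, a(10)=-654, a(11)=-1058, a(12)=-1712; answer -1712
Part 2: R1 = -1712; r = 86095; 86095 = 5 * 67 * 257; number of divisors = (1+1) * (1+1) * (1+1) = 8; answer 8
Part 3: R2 = 8; w = -31; cross terms: (-31*-25 - 5*3)=760, (5*33 - 16*-25)=565, (16*3 - -31*33)=1071; twice the area = |2396| = 2396; area = 1198; boundary points = 4 + 1 + 1 = 6; strictly interior points = area - boundary/2 + 1 = 1196; answer 1196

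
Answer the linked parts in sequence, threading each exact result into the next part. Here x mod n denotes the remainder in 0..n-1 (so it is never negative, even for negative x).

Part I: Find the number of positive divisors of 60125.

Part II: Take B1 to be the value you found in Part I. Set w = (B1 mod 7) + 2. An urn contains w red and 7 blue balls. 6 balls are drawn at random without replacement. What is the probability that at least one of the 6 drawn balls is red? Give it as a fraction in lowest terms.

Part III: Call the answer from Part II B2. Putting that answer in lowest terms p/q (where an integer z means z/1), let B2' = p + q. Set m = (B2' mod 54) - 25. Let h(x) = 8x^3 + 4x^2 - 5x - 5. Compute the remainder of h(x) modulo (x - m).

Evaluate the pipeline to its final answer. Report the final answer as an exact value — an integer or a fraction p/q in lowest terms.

Part I: 60125 = 5^3 * 13 * 37; number of divisors = (3+1) * (1+1) * (1+1) = 16; answer 16
Part II: B1 = 16; w = 4; total draws C(11,6) = 462; complement C(7,6) = 7; favorable 462 - 7 = 455; P = 65/66; answer 65/66
Part III: B2 = 65/66; threaded value p + q = 131; m = -2; remainder = value at the root: 8*(-2)^3 + 4*(-2)^2 - 5*(-2)^1 - 5 = (-64) + (16) + (10) + (-5) = -43; answer -43

-43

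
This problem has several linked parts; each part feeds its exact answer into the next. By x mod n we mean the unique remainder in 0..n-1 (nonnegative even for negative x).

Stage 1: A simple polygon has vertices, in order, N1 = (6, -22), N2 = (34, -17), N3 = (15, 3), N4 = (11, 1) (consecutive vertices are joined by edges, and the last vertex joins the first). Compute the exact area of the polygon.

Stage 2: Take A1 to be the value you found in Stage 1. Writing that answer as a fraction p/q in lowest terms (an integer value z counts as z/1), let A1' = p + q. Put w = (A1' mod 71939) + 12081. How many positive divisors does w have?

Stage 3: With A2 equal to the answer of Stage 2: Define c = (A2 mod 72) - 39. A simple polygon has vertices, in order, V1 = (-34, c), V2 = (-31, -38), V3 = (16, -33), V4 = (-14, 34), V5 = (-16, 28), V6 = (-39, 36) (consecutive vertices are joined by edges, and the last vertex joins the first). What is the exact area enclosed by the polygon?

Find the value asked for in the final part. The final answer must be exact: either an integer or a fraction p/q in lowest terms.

Stage 1: cross terms: (6*-17 - 34*-22)=646, (34*3 - 15*-17)=357, (15*1 - 11*3)=-18, (11*-22 - 6*1)=-248; twice the area = |737| = 737; area = 737/2; answer 737/2
Stage 2: A1 = 737/2; threaded value p + q = 739; w = 12820; 12820 = 2^2 * 5 * 641; number of divisors = (2+1) * (1+1) * (1+1) = 12; answer 12
Stage 3: A2 = 12; c = -27; cross terms: (-34*-38 - -31*-27)=455, (-31*-33 - 16*-38)=1631, (16*34 - -14*-33)=82, (-14*28 - -16*34)=152, (-16*36 - -39*28)=516, (-39*-27 - -34*36)=2277; twice the area = |5113| = 5113; area = 5113/2; answer 5113/2

5113/2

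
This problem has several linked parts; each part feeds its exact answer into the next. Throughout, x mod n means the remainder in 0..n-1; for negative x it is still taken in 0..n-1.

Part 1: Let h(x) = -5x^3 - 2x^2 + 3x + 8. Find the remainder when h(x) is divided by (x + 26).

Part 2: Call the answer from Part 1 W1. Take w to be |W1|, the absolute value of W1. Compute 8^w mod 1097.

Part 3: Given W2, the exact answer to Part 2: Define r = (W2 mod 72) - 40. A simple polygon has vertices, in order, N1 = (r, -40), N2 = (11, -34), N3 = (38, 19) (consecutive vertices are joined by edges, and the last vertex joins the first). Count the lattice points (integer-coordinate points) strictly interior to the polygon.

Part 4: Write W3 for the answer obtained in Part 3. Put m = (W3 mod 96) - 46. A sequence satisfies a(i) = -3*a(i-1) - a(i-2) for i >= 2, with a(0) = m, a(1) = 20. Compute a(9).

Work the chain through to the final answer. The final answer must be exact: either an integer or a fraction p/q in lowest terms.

32927

Part 1: remainder = value at the root: -5*(-26)^3 - 2*(-26)^2 + 3*(-26)^1 + 8 = (87880) + (-1352) + (-78) + (8) = 86458; answer 86458
Part 2: W1 = 86458; w = 86458; squarings mod 1097: 8^1=8, 8^2=64, 8^4=805, 8^8=795, 8^16=153, 8^32=372, 8^64=162, 8^128=1013, 8^256=474, 8^512=888, 8^1024=898, 8^2048=109, 8^4096=911, 8^8192=589, 8^16384=269, 8^32768=1056, 8^65536=584; 8^86458 = 8^2 * 8^8 * 8^16 * 8^32 * 8^128 * 8^256 * 8^4096 * 8^16384 * 8^65536 = 1044 (mod 1097); answer 1044
Part 3: W2 = 1044; r = -4; cross terms: (-4*-34 - 11*-40)=576, (11*19 - 38*-34)=1501, (38*-40 - -4*19)=-1444; twice the area = |633| = 633; area = 633/2; boundary points = 3 + 1 + 1 = 5; strictly interior points = area - boundary/2 + 1 = 315; answer 315
Part 4: W3 = 315; m = -19; a(2) = -3*(20) - 1*(-19) = -41; iterating: a(2)=-41, a(3)=103, a(4)=-268, a(5)=701, a(6)=-1835, a(7)=4804, a(8)=-12577, a(9)=32927; answer 32927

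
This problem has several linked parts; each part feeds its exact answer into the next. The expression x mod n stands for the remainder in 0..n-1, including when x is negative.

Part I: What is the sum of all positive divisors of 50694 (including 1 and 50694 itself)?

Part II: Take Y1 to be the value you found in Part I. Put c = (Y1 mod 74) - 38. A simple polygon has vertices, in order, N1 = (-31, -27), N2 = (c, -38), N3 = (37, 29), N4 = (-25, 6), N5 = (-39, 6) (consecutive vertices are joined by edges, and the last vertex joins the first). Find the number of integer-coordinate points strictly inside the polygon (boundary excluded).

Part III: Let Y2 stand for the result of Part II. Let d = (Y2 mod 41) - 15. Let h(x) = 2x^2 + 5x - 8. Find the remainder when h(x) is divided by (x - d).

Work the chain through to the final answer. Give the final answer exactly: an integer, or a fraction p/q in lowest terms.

220

Part I: 50694 = 2 * 3 * 7 * 17 * 71; sigma = (1 + 2) * (1 + 3) * (1 + 7) * (1 + 17) * (1 + 71) = 3 * 4 * 8 * 18 * 72 = 124416; answer 124416
Part II: Y1 = 124416; c = -16; cross terms: (-31*-38 - -16*-27)=746, (-16*29 - 37*-38)=942, (37*6 - -25*29)=947, (-25*6 - -39*6)=84, (-39*-27 - -31*6)=1239; twice the area = |3958| = 3958; area = 1979; boundary points = 1 + 1 + 1 + 14 + 1 = 18; strictly interior points = area - boundary/2 + 1 = 1971; answer 1971
Part III: Y2 = 1971; d = -12; remainder = value at the root: 2*(-12)^2 + 5*(-12)^1 - 8 = (288) + (-60) + (-8) = 220; answer 220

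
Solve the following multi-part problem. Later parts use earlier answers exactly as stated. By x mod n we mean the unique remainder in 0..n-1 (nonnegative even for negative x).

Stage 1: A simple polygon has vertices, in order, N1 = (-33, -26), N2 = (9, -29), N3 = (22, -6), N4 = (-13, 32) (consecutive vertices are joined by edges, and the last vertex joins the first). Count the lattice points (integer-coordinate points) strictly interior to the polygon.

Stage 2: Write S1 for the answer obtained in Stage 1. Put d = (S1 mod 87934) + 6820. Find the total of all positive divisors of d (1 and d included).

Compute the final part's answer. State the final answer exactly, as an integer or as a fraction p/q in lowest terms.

16128

Stage 1: cross terms: (-33*-29 - 9*-26)=1191, (9*-6 - 22*-29)=584, (22*32 - -13*-6)=626, (-13*-26 - -33*32)=1394; twice the area = |3795| = 3795; area = 3795/2; boundary points = 3 + 1 + 1 + 2 = 7; strictly interior points = area - boundary/2 + 1 = 1895; answer 1895
Stage 2: S1 = 1895; d = 8715; 8715 = 3 * 5 * 7 * 83; sigma = (1 + 3) * (1 + 5) * (1 + 7) * (1 + 83) = 4 * 6 * 8 * 84 = 16128; answer 16128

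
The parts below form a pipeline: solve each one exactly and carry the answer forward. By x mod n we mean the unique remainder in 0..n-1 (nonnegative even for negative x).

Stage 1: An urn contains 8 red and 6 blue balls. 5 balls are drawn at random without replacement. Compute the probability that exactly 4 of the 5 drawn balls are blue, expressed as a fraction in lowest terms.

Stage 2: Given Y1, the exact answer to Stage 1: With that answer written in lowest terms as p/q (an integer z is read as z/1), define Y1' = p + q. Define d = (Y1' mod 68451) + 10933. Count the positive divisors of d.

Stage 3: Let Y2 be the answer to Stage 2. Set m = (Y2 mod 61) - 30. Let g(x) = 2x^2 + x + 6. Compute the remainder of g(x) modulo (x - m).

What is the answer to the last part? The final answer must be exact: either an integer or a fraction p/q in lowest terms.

Stage 1: total draws C(14,5) = 2002; favorable C(6,4)*C(8,1) = 120; P = 60/1001; answer 60/1001
Stage 2: Y1 = 60/1001; threaded value p + q = 1061; d = 11994; 11994 = 2 * 3 * 1999; number of divisors = (1+1) * (1+1) * (1+1) = 8; answer 8
Stage 3: Y2 = 8; m = -22; remainder = value at the root: 2*(-22)^2 + 1*(-22)^1 + 6 = (968) + (-22) + (6) = 952; answer 952

952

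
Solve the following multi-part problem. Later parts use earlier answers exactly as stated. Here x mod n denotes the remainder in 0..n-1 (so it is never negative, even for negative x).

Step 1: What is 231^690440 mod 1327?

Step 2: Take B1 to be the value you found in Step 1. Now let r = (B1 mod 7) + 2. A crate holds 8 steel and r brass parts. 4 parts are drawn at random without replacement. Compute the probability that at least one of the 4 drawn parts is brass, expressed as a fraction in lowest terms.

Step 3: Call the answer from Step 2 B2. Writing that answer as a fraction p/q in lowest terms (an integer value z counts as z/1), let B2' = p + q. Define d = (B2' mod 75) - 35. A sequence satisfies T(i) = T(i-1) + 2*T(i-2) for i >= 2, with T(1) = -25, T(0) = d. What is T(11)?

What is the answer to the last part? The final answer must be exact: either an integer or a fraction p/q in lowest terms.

-8891

Step 1: squarings mod 1327: 231^1=231, 231^2=281, 231^4=668, 231^8=352, 231^16=493, 231^32=208, 231^64=800, 231^128=386, 231^256=372, 231^512=376, 231^1024=714, 231^2048=228, 231^4096=231, 231^8192=281, 231^16384=668, 231^32768=352, 231^65536=493, 231^131072=208, 231^262144=800, 231^524288=386; 231^690440 = 231^8 * 231^256 * 231^2048 * 231^32768 * 231^131072 * 231^524288 = 1004 (mod 1327); answer 1004
Step 2: B1 = 1004; r = 5; total draws C(13,4) = 715; complement C(8,4) = 70; favorable 715 - 70 = 645; P = 129/143; answer 129/143
Step 3: B2 = 129/143; threaded value p + q = 272; d = 12; T(2) = 1*(-25) + 2*(12) = -1; iterating: T(2)=-1, T(3)=-51, T(4)=-53, T(5)=-155, T(6)=-261, T(7)=-571, T(8)=-1093, T(9)=-2235, T(10)=-4421, T(11)=-8891; answer -8891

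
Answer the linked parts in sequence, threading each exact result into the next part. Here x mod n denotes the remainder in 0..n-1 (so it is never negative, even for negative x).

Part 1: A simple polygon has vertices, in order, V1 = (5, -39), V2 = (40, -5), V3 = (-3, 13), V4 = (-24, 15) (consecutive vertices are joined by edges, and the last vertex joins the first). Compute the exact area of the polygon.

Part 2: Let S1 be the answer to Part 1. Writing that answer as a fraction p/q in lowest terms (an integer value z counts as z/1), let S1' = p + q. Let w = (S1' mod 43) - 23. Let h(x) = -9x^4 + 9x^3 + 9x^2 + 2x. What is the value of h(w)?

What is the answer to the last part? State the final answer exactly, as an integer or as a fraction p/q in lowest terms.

Part 1: cross terms: (5*-5 - 40*-39)=1535, (40*13 - -3*-5)=505, (-3*15 - -24*13)=267, (-24*-39 - 5*15)=861; twice the area = |3168| = 3168; area = 1584; answer 1584
Part 2: S1 = 1584; threaded value p + q = 1585; w = 14; -9*(14)^4 + 9*(14)^3 + 9*(14)^2 + 2*(14)^1 = (-345744) + (24696) + (1764) + (28) = -319256; answer -319256

-319256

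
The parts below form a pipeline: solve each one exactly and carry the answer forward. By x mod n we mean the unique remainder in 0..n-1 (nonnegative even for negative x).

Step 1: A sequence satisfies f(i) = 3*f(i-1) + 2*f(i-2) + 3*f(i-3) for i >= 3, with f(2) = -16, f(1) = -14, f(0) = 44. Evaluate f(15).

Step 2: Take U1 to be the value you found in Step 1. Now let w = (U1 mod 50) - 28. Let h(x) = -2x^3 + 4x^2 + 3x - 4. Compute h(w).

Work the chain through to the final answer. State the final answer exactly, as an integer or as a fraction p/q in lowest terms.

23162

Step 1: f(3) = 3*(-16) + 2*(-14) + 3*(44) = 56; iterating: f(3)=56, f(4)=94, f(5)=346, f(6)=1394, f(7)=5156, f(8)=19294, f(9)=72376, f(10)=271184, f(11)=1016186, f(12)=3808054, f(13)=14270086, f(14)=53474924, f(15)=200389106; answer 200389106
Step 2: U1 = 200389106; w = -22; -2*(-22)^3 + 4*(-22)^2 + 3*(-22)^1 - 4 = (21296) + (1936) + (-66) + (-4) = 23162; answer 23162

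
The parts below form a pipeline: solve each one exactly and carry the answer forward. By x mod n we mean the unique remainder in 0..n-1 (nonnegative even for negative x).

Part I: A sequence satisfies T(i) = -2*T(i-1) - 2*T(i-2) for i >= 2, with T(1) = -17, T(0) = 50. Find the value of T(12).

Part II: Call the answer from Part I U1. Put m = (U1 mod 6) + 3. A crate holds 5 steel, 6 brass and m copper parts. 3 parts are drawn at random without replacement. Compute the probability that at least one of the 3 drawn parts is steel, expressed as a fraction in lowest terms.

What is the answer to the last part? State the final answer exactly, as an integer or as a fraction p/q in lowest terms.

265/408

Part I: T(2) = -2*(-17) - 2*(50) = -66; iterating: T(2)=-66, T(3)=166, T(4)=-200, T(5)=68, T(6)=264, T(7)=-664, T(8)=800, T(9)=-272, T(10)=-1056, T(11)=2656, T(12)=-3200; answer -3200
Part II: U1 = -3200; m = 7; total draws C(18,3) = 816; complement C(13,3) = 286; favorable 816 - 286 = 530; P = 265/408; answer 265/408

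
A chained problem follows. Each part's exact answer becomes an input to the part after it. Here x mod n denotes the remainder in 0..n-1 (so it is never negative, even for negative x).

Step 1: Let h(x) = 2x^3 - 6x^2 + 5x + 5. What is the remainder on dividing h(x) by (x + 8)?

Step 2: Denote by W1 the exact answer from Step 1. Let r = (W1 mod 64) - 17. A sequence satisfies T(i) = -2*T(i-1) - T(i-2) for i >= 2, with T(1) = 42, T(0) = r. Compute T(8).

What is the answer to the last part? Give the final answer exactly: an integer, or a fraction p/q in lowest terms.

Step 1: remainder = value at the root: 2*(-8)^3 - 6*(-8)^2 + 5*(-8)^1 + 5 = (-1024) + (-384) + (-40) + (5) = -1443; answer -1443
Step 2: W1 = -1443; r = 12; T(2) = -2*(42) - 1*(12) = -96; iterating: T(2)=-96, T(3)=150, T(4)=-204, T(5)=258, T(6)=-312, T(7)=366, T(8)=-420; answer -420

-420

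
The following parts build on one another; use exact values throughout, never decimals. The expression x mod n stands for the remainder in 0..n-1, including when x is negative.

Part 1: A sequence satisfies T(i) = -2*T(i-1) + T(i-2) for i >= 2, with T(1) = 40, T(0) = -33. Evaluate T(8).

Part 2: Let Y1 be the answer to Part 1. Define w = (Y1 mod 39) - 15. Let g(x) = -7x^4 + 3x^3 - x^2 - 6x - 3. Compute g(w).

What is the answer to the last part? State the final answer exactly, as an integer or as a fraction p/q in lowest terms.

-8499

Part 1: T(2) = -2*(40) + 1*(-33) = -113; iterating: T(2)=-113, T(3)=266, T(4)=-645, T(5)=1556, T(6)=-3757, T(7)=9070, T(8)=-21897; answer -21897
Part 2: Y1 = -21897; w = 6; -7*(6)^4 + 3*(6)^3 - 1*(6)^2 - 6*(6)^1 - 3 = (-9072) + (648) + (-36) + (-36) + (-3) = -8499; answer -8499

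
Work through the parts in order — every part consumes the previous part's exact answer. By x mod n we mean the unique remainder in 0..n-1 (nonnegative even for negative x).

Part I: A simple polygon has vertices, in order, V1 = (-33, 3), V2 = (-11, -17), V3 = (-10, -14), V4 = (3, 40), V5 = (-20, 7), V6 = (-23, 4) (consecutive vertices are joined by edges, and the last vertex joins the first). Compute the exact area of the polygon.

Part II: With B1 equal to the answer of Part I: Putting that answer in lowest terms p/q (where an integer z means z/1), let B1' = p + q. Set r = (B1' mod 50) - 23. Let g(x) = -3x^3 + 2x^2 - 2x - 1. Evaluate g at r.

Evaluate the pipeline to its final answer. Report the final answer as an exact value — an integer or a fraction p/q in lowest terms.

Part I: cross terms: (-33*-17 - -11*3)=594, (-11*-14 - -10*-17)=-16, (-10*40 - 3*-14)=-358, (3*7 - -20*40)=821, (-20*4 - -23*7)=81, (-23*3 - -33*4)=63; twice the area = |1185| = 1185; area = 1185/2; answer 1185/2
Part II: B1 = 1185/2; threaded value p + q = 1187; r = 14; -3*(14)^3 + 2*(14)^2 - 2*(14)^1 - 1 = (-8232) + (392) + (-28) + (-1) = -7869; answer -7869

-7869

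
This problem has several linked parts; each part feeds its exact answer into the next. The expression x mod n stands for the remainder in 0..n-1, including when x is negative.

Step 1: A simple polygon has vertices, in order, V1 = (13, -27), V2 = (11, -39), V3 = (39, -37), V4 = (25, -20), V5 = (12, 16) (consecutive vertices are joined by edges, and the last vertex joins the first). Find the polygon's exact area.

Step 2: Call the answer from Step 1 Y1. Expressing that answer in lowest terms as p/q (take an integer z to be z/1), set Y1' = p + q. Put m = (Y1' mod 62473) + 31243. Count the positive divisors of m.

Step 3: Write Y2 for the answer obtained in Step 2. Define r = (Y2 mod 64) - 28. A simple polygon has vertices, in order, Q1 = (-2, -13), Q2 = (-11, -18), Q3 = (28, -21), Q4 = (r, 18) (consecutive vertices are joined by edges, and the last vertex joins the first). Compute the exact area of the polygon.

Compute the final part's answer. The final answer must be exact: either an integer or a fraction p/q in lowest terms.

Step 1: cross terms: (13*-39 - 11*-27)=-210, (11*-37 - 39*-39)=1114, (39*-20 - 25*-37)=145, (25*16 - 12*-20)=640, (12*-27 - 13*16)=-532; twice the area = |1157| = 1157; area = 1157/2; answer 1157/2
Step 2: Y1 = 1157/2; threaded value p + q = 1159; m = 32402; 32402 = 2 * 17 * 953; number of divisors = (1+1) * (1+1) * (1+1) = 8; answer 8
Step 3: Y2 = 8; r = -20; cross terms: (-2*-18 - -11*-13)=-107, (-11*-21 - 28*-18)=735, (28*18 - -20*-21)=84, (-20*-13 - -2*18)=296; twice the area = |1008| = 1008; area = 504; answer 504

504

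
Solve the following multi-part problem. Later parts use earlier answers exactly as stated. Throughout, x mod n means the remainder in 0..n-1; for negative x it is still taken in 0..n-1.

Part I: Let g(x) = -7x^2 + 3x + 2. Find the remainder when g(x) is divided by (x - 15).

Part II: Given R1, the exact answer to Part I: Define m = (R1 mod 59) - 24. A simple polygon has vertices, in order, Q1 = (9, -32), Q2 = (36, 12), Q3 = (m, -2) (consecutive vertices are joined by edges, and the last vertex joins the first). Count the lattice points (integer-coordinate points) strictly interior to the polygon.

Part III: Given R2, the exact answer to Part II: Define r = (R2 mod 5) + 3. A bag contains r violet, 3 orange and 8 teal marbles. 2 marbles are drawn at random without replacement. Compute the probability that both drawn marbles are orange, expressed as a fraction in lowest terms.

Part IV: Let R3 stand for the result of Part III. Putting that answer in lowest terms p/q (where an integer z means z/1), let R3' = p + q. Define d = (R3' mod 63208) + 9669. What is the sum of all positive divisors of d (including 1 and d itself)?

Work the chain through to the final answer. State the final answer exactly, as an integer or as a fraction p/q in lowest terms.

17496

Part I: remainder = value at the root: -7*(15)^2 + 3*(15)^1 + 2 = (-1575) + (45) + (2) = -1528; answer -1528
Part II: R1 = -1528; m = -18; cross terms: (9*12 - 36*-32)=1260, (36*-2 - -18*12)=144, (-18*-32 - 9*-2)=594; twice the area = |1998| = 1998; area = 999; boundary points = 1 + 2 + 3 = 6; strictly interior points = area - boundary/2 + 1 = 997; answer 997
Part III: R2 = 997; r = 5; total draws C(16,2) = 120; favorable C(3,2) = 3; P = 1/40; answer 1/40
Part IV: R3 = 1/40; threaded value p + q = 41; d = 9710; 9710 = 2 * 5 * 971; sigma = (1 + 2) * (1 + 5) * (1 + 971) = 3 * 6 * 972 = 17496; answer 17496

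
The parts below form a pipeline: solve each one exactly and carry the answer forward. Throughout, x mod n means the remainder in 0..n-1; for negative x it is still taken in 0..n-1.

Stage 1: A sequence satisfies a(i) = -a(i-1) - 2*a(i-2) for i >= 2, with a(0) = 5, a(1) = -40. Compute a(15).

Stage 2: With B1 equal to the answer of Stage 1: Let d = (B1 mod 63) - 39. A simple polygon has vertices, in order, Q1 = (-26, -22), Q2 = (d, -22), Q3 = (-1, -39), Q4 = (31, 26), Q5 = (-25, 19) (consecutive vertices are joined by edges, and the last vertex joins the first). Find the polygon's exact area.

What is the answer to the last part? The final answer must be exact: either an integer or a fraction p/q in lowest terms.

Stage 1: a(2) = -1*(-40) - 2*(5) = 30; iterating: a(2)=30, a(3)=50, a(4)=-110, a(5)=10, a(6)=210, a(7)=-230, a(8)=-190, a(9)=650, a(10)=-270, a(11)=-1030, a(12)=1570, a(13)=490, a(14)=-3630, a(15)=2650; answer 2650
Stage 2: B1 = 2650; d = -35; cross terms: (-26*-22 - -35*-22)=-198, (-35*-39 - -1*-22)=1343, (-1*26 - 31*-39)=1183, (31*19 - -25*26)=1239, (-25*-22 - -26*19)=1044; twice the area = |4611| = 4611; area = 4611/2; answer 4611/2

4611/2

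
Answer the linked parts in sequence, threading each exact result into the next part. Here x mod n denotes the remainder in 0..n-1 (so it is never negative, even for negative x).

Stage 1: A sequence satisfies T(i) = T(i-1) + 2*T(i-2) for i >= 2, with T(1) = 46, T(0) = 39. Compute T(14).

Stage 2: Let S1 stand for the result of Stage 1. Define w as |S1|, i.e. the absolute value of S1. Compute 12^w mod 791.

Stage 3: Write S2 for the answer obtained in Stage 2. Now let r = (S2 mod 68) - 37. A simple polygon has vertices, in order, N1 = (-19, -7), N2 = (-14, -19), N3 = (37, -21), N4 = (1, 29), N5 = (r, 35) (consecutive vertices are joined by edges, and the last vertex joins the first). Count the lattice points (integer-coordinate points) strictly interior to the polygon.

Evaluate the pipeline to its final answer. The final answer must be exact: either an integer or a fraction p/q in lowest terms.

1902

Stage 1: T(2) = 1*(46) + 2*(39) = 124; iterating: T(2)=124, T(3)=216, T(4)=464, T(5)=896, T(6)=1824, T(7)=3616, T(8)=7264, T(9)=14496, T(10)=29024, T(11)=58016, T(12)=116064, T(13)=232096, T(14)=464224; answer 464224
Stage 2: S1 = 464224; w = 464224; squarings mod 791: 12^1=12, 12^2=144, 12^4=170, 12^8=424, 12^16=219, 12^32=501, 12^64=254, 12^128=445, 12^256=275, 12^512=480, 12^1024=219, 12^2048=501, 12^4096=254, 12^8192=445, 12^16384=275, 12^32768=480, 12^65536=219, 12^131072=501, 12^262144=254; 12^464224 = 12^32 * 12^64 * 12^256 * 12^1024 * 12^4096 * 12^65536 * 12^131072 * 12^262144 = 16 (mod 791); answer 16
Stage 3: S2 = 16; r = -21; cross terms: (-19*-19 - -14*-7)=263, (-14*-21 - 37*-19)=997, (37*29 - 1*-21)=1094, (1*35 - -21*29)=644, (-21*-7 - -19*35)=812; twice the area = |3810| = 3810; area = 1905; boundary points = 1 + 1 + 2 + 2 + 2 = 8; strictly interior points = area - boundary/2 + 1 = 1902; answer 1902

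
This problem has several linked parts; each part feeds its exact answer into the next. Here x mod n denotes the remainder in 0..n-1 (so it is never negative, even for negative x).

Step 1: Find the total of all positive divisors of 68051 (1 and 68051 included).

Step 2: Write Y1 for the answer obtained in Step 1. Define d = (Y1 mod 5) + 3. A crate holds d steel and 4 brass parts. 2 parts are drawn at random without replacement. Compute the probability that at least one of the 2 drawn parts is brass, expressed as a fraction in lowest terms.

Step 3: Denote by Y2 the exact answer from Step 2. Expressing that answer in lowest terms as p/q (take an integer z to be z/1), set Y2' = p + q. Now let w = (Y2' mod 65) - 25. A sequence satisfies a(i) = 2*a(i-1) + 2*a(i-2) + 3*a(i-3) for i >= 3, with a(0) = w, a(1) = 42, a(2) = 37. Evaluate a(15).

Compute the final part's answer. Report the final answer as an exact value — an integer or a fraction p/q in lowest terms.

Step 1: 68051 = 17 * 4003; sigma = (1 + 17) * (1 + 4003) = 18 * 4004 = 72072; answer 72072
Step 2: Y1 = 72072; d = 5; total draws C(9,2) = 36; complement C(5,2) = 10; favorable 36 - 10 = 26; P = 13/18; answer 13/18
Step 3: Y2 = 13/18; threaded value p + q = 31; w = 6; a(3) = 2*(37) + 2*(42) + 3*(6) = 176; iterating: a(3)=176, a(4)=552, a(5)=1567, a(6)=4766, a(7)=14322, a(8)=42877, a(9)=128696, a(10)=386112, a(11)=1158247, a(12)=3474806, a(13)=10424442, a(14)=31273237, a(15)=93819776; answer 93819776

93819776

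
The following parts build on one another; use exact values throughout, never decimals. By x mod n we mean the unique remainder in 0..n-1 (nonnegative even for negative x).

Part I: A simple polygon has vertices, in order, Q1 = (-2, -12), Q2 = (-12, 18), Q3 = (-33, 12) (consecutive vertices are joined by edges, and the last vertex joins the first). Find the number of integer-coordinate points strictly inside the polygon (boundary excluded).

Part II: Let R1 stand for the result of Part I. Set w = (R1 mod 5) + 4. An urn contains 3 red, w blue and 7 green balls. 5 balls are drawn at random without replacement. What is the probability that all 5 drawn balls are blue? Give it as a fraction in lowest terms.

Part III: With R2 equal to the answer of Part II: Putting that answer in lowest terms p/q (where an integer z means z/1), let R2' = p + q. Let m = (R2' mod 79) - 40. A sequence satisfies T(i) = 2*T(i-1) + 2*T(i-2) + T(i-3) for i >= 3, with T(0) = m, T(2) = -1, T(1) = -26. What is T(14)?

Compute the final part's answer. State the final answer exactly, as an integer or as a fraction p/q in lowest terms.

-2031953

Part I: cross terms: (-2*18 - -12*-12)=-180, (-12*12 - -33*18)=450, (-33*-12 - -2*12)=420; twice the area = |690| = 690; area = 345; boundary points = 10 + 3 + 1 = 14; strictly interior points = area - boundary/2 + 1 = 339; answer 339
Part II: R1 = 339; w = 8; total draws C(18,5) = 8568; favorable C(8,5) = 56; P = 1/153; answer 1/153
Part III: R2 = 1/153; threaded value p + q = 154; m = 35; T(3) = 2*(-1) + 2*(-26) + 1*(35) = -19; iterating: T(3)=-19, T(4)=-66, T(5)=-171, T(6)=-493, T(7)=-1394, T(8)=-3945, T(9)=-11171, T(10)=-31626, T(11)=-89539, T(12)=-253501, T(13)=-717706, T(14)=-2031953; answer -2031953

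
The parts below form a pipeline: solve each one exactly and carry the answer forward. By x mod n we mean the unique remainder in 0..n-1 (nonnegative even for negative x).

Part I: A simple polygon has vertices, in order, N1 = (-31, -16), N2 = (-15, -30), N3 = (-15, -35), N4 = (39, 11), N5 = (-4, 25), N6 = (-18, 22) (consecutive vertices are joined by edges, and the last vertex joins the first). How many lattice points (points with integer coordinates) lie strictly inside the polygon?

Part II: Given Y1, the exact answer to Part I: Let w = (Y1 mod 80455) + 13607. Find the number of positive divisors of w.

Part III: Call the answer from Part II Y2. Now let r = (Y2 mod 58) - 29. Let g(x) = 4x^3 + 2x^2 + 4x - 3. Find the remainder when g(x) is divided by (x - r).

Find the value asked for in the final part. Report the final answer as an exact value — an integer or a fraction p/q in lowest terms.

Part I: cross terms: (-31*-30 - -15*-16)=690, (-15*-35 - -15*-30)=75, (-15*11 - 39*-35)=1200, (39*25 - -4*11)=1019, (-4*22 - -18*25)=362, (-18*-16 - -31*22)=970; twice the area = |4316| = 4316; area = 2158; boundary points = 2 + 5 + 2 + 1 + 1 + 1 = 12; strictly interior points = area - boundary/2 + 1 = 2153; answer 2153
Part II: Y1 = 2153; w = 15760; 15760 = 2^4 * 5 * 197; number of divisors = (4+1) * (1+1) * (1+1) = 20; answer 20
Part III: Y2 = 20; r = -9; remainder = value at the root: 4*(-9)^3 + 2*(-9)^2 + 4*(-9)^1 - 3 = (-2916) + (162) + (-36) + (-3) = -2793; answer -2793

-2793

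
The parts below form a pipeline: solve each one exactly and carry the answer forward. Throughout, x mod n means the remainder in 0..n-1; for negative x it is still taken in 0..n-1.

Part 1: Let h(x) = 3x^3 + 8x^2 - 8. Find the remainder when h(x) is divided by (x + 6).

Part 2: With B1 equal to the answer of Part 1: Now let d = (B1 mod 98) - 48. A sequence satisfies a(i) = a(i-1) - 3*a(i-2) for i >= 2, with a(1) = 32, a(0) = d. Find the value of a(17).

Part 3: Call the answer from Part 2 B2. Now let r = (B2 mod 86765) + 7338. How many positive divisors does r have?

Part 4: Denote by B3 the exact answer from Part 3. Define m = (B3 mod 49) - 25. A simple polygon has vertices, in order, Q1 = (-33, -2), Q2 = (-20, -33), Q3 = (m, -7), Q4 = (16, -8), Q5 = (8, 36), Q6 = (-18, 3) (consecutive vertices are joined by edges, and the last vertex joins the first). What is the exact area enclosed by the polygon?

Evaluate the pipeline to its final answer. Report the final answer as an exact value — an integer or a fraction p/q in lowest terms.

Part 1: remainder = value at the root: 3*(-6)^3 + 8*(-6)^2 - 8 = (-648) + (288) + (-8) = -368; answer -368
Part 2: B1 = -368; d = -24; a(2) = 1*(32) - 3*(-24) = 104; iterating: a(2)=104, a(3)=8, a(4)=-304, a(5)=-328, a(6)=584, a(7)=1568, a(8)=-184, a(9)=-4888, a(10)=-4336, a(11)=10328, a(12)=23336, a(13)=-7648, a(14)=-77656, a(15)=-54712, a(16)=178256, a(17)=342392; answer 342392
Part 3: B2 = 342392; r = 89435; 89435 = 5 * 31 * 577; number of divisors = (1+1) * (1+1) * (1+1) = 8; answer 8
Part 4: B3 = 8; m = -17; cross terms: (-33*-33 - -20*-2)=1049, (-20*-7 - -17*-33)=-421, (-17*-8 - 16*-7)=248, (16*36 - 8*-8)=640, (8*3 - -18*36)=672, (-18*-2 - -33*3)=135; twice the area = |2323| = 2323; area = 2323/2; answer 2323/2

2323/2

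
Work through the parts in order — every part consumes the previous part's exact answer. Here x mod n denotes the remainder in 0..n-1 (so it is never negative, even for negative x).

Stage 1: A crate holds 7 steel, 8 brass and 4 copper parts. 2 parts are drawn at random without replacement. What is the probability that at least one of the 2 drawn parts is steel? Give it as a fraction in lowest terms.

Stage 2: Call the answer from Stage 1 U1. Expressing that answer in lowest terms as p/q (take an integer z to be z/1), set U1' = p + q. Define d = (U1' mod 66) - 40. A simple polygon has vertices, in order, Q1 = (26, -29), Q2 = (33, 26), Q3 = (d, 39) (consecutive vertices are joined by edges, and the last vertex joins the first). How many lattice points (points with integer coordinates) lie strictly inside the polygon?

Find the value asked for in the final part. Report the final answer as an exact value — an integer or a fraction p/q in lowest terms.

Stage 1: total draws C(19,2) = 171; complement C(12,2) = 66; favorable 171 - 66 = 105; P = 35/57; answer 35/57
Stage 2: U1 = 35/57; threaded value p + q = 92; d = -14; cross terms: (26*26 - 33*-29)=1633, (33*39 - -14*26)=1651, (-14*-29 - 26*39)=-608; twice the area = |2676| = 2676; area = 1338; boundary points = 1 + 1 + 4 = 6; strictly interior points = area - boundary/2 + 1 = 1336; answer 1336

1336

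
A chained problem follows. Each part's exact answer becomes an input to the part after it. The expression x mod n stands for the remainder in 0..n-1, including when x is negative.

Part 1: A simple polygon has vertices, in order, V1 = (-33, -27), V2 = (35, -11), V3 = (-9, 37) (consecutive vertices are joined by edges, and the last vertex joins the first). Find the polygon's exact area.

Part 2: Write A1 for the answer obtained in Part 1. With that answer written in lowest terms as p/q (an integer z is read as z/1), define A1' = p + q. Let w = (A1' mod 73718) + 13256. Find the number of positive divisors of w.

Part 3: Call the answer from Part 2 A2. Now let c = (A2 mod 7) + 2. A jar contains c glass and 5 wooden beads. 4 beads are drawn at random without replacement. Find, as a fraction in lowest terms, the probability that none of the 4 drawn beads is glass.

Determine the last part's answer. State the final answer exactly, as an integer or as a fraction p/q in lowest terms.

Part 1: cross terms: (-33*-11 - 35*-27)=1308, (35*37 - -9*-11)=1196, (-9*-27 - -33*37)=1464; twice the area = |3968| = 3968; area = 1984; answer 1984
Part 2: A1 = 1984; threaded value p + q = 1985; w = 15241; 15241 is prime, so its only divisors are 1 and 15241; count = 2; answer 2
Part 3: A2 = 2; c = 4; total draws C(9,4) = 126; favorable C(5,4) = 5; P = 5/126; answer 5/126

5/126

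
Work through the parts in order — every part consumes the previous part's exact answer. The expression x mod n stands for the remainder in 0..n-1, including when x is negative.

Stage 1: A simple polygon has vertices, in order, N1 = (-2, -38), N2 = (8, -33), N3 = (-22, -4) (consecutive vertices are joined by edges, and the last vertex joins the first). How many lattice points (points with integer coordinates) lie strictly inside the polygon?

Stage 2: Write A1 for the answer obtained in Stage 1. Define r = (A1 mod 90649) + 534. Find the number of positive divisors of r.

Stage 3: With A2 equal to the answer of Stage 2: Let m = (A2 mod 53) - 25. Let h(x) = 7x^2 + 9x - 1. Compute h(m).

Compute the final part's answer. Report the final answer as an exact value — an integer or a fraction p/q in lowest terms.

3495

Stage 1: cross terms: (-2*-33 - 8*-38)=370, (8*-4 - -22*-33)=-758, (-22*-38 - -2*-4)=828; twice the area = |440| = 440; area = 220; boundary points = 5 + 1 + 2 = 8; strictly interior points = area - boundary/2 + 1 = 217; answer 217
Stage 2: A1 = 217; r = 751; 751 is prime, so its only divisors are 1 and 751; count = 2; answer 2
Stage 3: A2 = 2; m = -23; 7*(-23)^2 + 9*(-23)^1 - 1 = (3703) + (-207) + (-1) = 3495; answer 3495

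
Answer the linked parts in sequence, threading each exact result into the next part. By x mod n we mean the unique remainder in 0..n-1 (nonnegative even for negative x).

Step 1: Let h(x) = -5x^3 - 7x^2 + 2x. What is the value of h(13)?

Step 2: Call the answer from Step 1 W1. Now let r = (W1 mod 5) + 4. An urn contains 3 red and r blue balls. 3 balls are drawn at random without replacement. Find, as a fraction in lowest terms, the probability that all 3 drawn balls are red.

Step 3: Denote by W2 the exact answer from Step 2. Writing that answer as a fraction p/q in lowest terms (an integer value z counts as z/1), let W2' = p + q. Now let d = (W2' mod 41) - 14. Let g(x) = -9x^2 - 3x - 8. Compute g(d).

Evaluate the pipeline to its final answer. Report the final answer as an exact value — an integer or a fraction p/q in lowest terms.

Step 1: -5*(13)^3 - 7*(13)^2 + 2*(13)^1 = (-10985) + (-1183) + (26) = -12142; answer -12142
Step 2: W1 = -12142; r = 7; total draws C(10,3) = 120; favorable C(3,3) = 1; P = 1/120; answer 1/120
Step 3: W2 = 1/120; threaded value p + q = 121; d = 25; -9*(25)^2 - 3*(25)^1 - 8 = (-5625) + (-75) + (-8) = -5708; answer -5708

-5708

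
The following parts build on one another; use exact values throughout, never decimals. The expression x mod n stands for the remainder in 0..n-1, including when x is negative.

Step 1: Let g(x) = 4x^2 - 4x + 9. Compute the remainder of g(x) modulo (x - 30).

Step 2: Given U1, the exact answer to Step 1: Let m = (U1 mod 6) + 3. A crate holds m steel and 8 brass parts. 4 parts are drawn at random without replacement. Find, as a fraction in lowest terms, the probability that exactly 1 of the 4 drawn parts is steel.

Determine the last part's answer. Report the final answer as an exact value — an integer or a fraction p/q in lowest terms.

Step 1: remainder = value at the root: 4*(30)^2 - 4*(30)^1 + 9 = (3600) + (-120) + (9) = 3489; answer 3489
Step 2: U1 = 3489; m = 6; total draws C(14,4) = 1001; favorable C(6,1)*C(8,3) = 336; P = 48/143; answer 48/143

48/143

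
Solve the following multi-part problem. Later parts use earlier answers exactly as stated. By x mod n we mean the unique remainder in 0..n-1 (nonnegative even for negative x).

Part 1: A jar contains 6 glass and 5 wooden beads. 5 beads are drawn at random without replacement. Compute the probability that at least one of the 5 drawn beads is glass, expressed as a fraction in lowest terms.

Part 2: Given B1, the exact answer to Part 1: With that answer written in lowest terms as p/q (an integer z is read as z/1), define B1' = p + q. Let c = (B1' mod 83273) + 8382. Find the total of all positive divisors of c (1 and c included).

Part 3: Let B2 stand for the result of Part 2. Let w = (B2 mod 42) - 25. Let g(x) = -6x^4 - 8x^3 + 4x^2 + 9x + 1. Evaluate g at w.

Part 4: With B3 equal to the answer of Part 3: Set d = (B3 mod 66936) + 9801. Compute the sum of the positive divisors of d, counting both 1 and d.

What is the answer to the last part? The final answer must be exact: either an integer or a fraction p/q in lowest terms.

Part 1: total draws C(11,5) = 462; complement C(5,5) = 1; favorable 462 - 1 = 461; P = 461/462; answer 461/462
Part 2: B1 = 461/462; threaded value p + q = 923; c = 9305; 9305 = 5 * 1861; sigma = (1 + 5) * (1 + 1861) = 6 * 1862 = 11172; answer 11172
Part 3: B2 = 11172; w = -25; -6*(-25)^4 - 8*(-25)^3 + 4*(-25)^2 + 9*(-25)^1 + 1 = (-2343750) + (125000) + (2500) + (-225) + (1) = -2216474; answer -2216474
Part 4: B3 = -2216474; d = 69151; 69151 is prime, so its only divisors are 1 and 69151; sigma = 1 + 69151 = 69152; answer 69152

69152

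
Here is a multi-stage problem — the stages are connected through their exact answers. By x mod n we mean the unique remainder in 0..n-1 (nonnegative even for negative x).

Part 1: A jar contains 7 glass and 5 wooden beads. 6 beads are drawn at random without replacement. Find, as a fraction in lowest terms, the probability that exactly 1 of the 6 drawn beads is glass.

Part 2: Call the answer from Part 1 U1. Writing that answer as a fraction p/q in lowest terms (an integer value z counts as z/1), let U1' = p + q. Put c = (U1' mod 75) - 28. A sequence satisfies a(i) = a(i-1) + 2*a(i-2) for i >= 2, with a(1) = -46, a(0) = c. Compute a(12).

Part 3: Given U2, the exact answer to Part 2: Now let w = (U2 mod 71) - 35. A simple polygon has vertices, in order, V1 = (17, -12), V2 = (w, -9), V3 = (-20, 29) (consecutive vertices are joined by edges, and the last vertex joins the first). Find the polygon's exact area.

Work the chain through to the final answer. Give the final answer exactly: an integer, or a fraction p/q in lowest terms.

357/2

Part 1: total draws C(12,6) = 924; favorable C(7,1)*C(5,5) = 7; P = 1/132; answer 1/132
Part 2: U1 = 1/132; threaded value p + q = 133; c = 30; a(2) = 1*(-46) + 2*(30) = 14; iterating: a(2)=14, a(3)=-78, a(4)=-50, a(5)=-206, a(6)=-306, a(7)=-718, a(8)=-1330, a(9)=-2766, a(10)=-5426, a(11)=-10958, a(12)=-21810; answer -21810
Part 3: U2 = -21810; w = 23; cross terms: (17*-9 - 23*-12)=123, (23*29 - -20*-9)=487, (-20*-12 - 17*29)=-253; twice the area = |357| = 357; area = 357/2; answer 357/2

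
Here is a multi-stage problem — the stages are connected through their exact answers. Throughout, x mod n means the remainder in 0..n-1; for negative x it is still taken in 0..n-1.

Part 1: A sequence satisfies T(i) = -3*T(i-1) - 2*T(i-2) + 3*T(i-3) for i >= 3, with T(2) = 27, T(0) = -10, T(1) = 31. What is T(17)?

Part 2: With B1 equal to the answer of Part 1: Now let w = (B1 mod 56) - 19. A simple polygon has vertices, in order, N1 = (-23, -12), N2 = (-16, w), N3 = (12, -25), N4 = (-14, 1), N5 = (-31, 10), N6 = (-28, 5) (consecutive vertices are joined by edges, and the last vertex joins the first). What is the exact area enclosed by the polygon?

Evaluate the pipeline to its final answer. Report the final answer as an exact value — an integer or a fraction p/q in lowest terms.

Part 1: T(3) = -3*(27) - 2*(31) + 3*(-10) = -173; iterating: T(3)=-173, T(4)=558, T(5)=-1247, T(6)=2106, T(7)=-2150, T(8)=-1503, T(9)=15127, T(10)=-48825, T(11)=111712, T(12)=-192105, T(13)=206416, T(14)=100098, T(15)=-1289441, T(16)=4287375, T(17)=-9982949; answer -9982949
Part 2: B1 = -9982949; w = -16; cross terms: (-23*-16 - -16*-12)=176, (-16*-25 - 12*-16)=592, (12*1 - -14*-25)=-338, (-14*10 - -31*1)=-109, (-31*5 - -28*10)=125, (-28*-12 - -23*5)=451; twice the area = |897| = 897; area = 897/2; answer 897/2

897/2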